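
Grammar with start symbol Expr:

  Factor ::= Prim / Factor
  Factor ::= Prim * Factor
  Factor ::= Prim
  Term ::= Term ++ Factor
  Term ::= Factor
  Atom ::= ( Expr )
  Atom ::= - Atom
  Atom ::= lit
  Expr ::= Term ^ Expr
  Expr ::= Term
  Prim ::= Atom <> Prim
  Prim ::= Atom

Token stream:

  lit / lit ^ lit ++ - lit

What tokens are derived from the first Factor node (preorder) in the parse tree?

[Expr [Term [Factor [Prim [Atom lit]] / [Factor [Prim [Atom lit]]]]] ^ [Expr [Term [Term [Factor [Prim [Atom lit]]]] ++ [Factor [Prim [Atom - [Atom lit]]]]]]]

lit / lit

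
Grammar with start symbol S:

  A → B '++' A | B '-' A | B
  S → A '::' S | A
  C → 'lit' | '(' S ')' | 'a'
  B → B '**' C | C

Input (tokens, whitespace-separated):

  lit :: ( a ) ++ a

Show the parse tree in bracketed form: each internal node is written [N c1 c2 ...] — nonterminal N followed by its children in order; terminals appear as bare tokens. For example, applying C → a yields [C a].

[S [A [B [C lit]]] :: [S [A [B [C ( [S [A [B [C a]]]] )]] ++ [A [B [C a]]]]]]

S
A :: S
B :: S
C :: S
lit :: S
lit :: A
lit :: B ++ A
lit :: C ++ A
lit :: ( S ) ++ A
lit :: ( A ) ++ A
lit :: ( B ) ++ A
lit :: ( C ) ++ A
lit :: ( a ) ++ A
lit :: ( a ) ++ B
lit :: ( a ) ++ C
lit :: ( a ) ++ a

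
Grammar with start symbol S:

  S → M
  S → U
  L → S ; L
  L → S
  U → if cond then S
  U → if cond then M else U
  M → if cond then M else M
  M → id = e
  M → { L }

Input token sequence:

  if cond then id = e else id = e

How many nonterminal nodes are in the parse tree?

[S [M if cond then [M id = e] else [M id = e]]]

4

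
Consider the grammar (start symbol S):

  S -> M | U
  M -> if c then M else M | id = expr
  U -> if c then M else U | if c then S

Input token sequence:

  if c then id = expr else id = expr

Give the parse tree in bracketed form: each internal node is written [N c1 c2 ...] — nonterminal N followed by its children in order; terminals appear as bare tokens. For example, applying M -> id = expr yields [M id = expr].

[S [M if c then [M id = expr] else [M id = expr]]]

S
M
if c then M else M
if c then id = expr else M
if c then id = expr else id = expr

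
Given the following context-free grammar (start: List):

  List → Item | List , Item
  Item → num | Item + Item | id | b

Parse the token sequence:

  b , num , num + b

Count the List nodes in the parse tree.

[List [List [List [Item b]] , [Item num]] , [Item [Item num] + [Item b]]]

3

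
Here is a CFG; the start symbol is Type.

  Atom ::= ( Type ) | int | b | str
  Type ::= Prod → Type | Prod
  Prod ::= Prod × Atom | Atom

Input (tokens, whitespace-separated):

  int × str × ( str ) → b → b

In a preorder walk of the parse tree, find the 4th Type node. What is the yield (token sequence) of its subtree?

b

[Type [Prod [Prod [Prod [Atom int]] × [Atom str]] × [Atom ( [Type [Prod [Atom str]]] )]] → [Type [Prod [Atom b]] → [Type [Prod [Atom b]]]]]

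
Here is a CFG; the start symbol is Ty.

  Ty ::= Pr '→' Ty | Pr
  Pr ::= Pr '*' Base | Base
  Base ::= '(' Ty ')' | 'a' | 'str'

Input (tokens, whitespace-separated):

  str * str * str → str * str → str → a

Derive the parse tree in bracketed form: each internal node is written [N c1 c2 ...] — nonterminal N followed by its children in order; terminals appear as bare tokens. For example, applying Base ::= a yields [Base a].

Ty
Pr → Ty
Pr * Base → Ty
Pr * Base * Base → Ty
Base * Base * Base → Ty
str * Base * Base → Ty
str * str * Base → Ty
str * str * str → Ty
str * str * str → Pr → Ty
str * str * str → Pr * Base → Ty
str * str * str → Base * Base → Ty
str * str * str → str * Base → Ty
str * str * str → str * str → Ty
str * str * str → str * str → Pr → Ty
str * str * str → str * str → Base → Ty
str * str * str → str * str → str → Ty
str * str * str → str * str → str → Pr
str * str * str → str * str → str → Base
str * str * str → str * str → str → a

[Ty [Pr [Pr [Pr [Base str]] * [Base str]] * [Base str]] → [Ty [Pr [Pr [Base str]] * [Base str]] → [Ty [Pr [Base str]] → [Ty [Pr [Base a]]]]]]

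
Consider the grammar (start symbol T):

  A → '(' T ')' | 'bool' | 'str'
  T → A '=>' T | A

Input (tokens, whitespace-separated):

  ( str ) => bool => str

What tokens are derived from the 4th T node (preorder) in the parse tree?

str

[T [A ( [T [A str]] )] => [T [A bool] => [T [A str]]]]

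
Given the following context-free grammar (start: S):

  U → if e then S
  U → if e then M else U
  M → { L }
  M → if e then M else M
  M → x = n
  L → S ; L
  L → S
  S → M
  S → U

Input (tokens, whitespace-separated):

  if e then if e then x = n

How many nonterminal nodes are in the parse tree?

6

[S [U if e then [S [U if e then [S [M x = n]]]]]]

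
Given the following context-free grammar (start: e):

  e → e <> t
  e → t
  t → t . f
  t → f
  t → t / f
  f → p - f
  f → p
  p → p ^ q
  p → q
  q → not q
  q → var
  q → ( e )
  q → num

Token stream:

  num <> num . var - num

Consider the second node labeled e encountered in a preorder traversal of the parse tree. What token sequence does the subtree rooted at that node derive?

[e [e [t [f [p [q num]]]]] <> [t [t [f [p [q num]]]] . [f [p [q var]] - [f [p [q num]]]]]]

num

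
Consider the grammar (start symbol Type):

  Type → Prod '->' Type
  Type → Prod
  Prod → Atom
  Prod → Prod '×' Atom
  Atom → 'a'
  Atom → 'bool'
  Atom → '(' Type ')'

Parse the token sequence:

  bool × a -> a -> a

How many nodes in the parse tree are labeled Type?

3

[Type [Prod [Prod [Atom bool]] × [Atom a]] -> [Type [Prod [Atom a]] -> [Type [Prod [Atom a]]]]]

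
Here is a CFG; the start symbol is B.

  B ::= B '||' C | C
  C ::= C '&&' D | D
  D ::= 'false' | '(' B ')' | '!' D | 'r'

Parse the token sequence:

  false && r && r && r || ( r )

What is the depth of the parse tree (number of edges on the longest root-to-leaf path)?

7

[B [B [C [C [C [C [D false]] && [D r]] && [D r]] && [D r]]] || [C [D ( [B [C [D r]]] )]]]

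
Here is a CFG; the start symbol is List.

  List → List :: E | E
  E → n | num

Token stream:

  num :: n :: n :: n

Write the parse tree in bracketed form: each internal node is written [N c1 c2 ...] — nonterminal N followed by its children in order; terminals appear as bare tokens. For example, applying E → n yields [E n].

[List [List [List [List [E num]] :: [E n]] :: [E n]] :: [E n]]

List
List :: E
List :: E :: E
List :: E :: E :: E
E :: E :: E :: E
num :: E :: E :: E
num :: n :: E :: E
num :: n :: n :: E
num :: n :: n :: n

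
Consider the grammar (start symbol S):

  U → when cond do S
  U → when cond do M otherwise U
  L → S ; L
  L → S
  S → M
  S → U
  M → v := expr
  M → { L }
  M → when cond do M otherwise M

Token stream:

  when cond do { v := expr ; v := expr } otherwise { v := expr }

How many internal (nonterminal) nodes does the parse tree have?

[S [M when cond do [M { [L [S [M v := expr]] ; [L [S [M v := expr]]]] }] otherwise [M { [L [S [M v := expr]]] }]]]

13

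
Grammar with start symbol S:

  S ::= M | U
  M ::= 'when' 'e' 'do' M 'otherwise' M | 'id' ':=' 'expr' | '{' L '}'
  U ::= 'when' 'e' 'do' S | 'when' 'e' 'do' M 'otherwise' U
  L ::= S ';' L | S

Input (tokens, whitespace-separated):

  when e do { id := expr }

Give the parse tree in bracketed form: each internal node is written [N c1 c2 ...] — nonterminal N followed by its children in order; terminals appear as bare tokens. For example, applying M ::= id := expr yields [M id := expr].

[S [U when e do [S [M { [L [S [M id := expr]]] }]]]]

S
U
when e do S
when e do M
when e do { L }
when e do { S }
when e do { M }
when e do { id := expr }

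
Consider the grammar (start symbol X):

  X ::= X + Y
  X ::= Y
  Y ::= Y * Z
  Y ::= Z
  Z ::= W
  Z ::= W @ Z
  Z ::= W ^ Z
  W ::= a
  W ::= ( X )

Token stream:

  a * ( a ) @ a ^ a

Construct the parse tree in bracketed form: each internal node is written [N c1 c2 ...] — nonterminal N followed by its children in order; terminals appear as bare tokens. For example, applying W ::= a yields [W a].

[X [Y [Y [Z [W a]]] * [Z [W ( [X [Y [Z [W a]]]] )] @ [Z [W a] ^ [Z [W a]]]]]]

X
Y
Y * Z
Z * Z
W * Z
a * Z
a * W @ Z
a * ( X ) @ Z
a * ( Y ) @ Z
a * ( Z ) @ Z
a * ( W ) @ Z
a * ( a ) @ Z
a * ( a ) @ W ^ Z
a * ( a ) @ a ^ Z
a * ( a ) @ a ^ W
a * ( a ) @ a ^ a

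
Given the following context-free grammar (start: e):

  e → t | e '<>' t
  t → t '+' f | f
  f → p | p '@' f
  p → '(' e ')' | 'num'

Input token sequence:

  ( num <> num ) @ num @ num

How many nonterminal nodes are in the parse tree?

[e [t [f [p ( [e [e [t [f [p num]]]] <> [t [f [p num]]]] )] @ [f [p num] @ [f [p num]]]]]]

16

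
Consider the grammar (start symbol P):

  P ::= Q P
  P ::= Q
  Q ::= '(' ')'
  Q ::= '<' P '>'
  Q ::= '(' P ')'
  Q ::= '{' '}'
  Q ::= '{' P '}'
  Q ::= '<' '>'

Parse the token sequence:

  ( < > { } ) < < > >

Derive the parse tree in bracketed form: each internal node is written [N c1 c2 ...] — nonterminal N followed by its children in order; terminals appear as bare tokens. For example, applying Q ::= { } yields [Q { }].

P
Q P
( P ) P
( Q P ) P
( < > P ) P
( < > Q ) P
( < > { } ) P
( < > { } ) Q
( < > { } ) < P >
( < > { } ) < Q >
( < > { } ) < < > >

[P [Q ( [P [Q < >] [P [Q { }]]] )] [P [Q < [P [Q < >]] >]]]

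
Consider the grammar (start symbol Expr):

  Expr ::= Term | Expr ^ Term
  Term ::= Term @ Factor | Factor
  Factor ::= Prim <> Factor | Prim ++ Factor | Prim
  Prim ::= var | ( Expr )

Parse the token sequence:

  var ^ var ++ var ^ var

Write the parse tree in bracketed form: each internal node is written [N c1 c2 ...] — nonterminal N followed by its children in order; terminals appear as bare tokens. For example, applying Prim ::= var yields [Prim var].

Expr
Expr ^ Term
Expr ^ Term ^ Term
Term ^ Term ^ Term
Factor ^ Term ^ Term
Prim ^ Term ^ Term
var ^ Term ^ Term
var ^ Factor ^ Term
var ^ Prim ++ Factor ^ Term
var ^ var ++ Factor ^ Term
var ^ var ++ Prim ^ Term
var ^ var ++ var ^ Term
var ^ var ++ var ^ Factor
var ^ var ++ var ^ Prim
var ^ var ++ var ^ var

[Expr [Expr [Expr [Term [Factor [Prim var]]]] ^ [Term [Factor [Prim var] ++ [Factor [Prim var]]]]] ^ [Term [Factor [Prim var]]]]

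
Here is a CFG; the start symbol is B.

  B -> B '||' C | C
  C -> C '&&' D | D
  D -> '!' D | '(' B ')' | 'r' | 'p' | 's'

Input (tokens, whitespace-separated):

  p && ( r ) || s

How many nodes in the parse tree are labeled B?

[B [B [C [C [D p]] && [D ( [B [C [D r]]] )]]] || [C [D s]]]

3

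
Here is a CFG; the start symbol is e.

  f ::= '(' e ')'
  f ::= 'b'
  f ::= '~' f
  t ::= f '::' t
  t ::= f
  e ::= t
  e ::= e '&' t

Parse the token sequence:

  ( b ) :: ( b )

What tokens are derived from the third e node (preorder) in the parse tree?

b

[e [t [f ( [e [t [f b]]] )] :: [t [f ( [e [t [f b]]] )]]]]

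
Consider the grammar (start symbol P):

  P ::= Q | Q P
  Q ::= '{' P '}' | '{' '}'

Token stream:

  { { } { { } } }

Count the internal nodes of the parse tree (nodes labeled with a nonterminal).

[P [Q { [P [Q { }] [P [Q { [P [Q { }]] }]]] }]]

8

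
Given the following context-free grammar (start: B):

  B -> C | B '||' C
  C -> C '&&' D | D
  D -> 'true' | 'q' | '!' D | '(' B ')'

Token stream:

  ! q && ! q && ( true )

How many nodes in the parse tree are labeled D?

[B [C [C [C [D ! [D q]]] && [D ! [D q]]] && [D ( [B [C [D true]]] )]]]

6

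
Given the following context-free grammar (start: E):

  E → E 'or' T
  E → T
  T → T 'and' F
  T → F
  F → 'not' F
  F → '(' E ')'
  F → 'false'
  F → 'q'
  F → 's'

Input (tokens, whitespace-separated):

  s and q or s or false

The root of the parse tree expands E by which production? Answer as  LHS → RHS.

E → E 'or' T

[E [E [E [T [T [F s]] and [F q]]] or [T [F s]]] or [T [F false]]]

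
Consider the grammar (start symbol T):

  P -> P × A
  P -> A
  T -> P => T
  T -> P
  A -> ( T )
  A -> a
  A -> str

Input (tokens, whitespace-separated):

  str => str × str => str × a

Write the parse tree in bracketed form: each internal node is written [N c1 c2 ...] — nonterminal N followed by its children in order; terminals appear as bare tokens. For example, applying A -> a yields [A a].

T
P => T
A => T
str => T
str => P => T
str => P × A => T
str => A × A => T
str => str × A => T
str => str × str => T
str => str × str => P
str => str × str => P × A
str => str × str => A × A
str => str × str => str × A
str => str × str => str × a

[T [P [A str]] => [T [P [P [A str]] × [A str]] => [T [P [P [A str]] × [A a]]]]]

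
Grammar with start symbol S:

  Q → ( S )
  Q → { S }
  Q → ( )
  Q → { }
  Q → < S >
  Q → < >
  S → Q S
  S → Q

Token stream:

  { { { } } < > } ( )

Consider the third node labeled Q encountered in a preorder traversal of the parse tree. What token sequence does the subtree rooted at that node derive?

{ }

[S [Q { [S [Q { [S [Q { }]] }] [S [Q < >]]] }] [S [Q ( )]]]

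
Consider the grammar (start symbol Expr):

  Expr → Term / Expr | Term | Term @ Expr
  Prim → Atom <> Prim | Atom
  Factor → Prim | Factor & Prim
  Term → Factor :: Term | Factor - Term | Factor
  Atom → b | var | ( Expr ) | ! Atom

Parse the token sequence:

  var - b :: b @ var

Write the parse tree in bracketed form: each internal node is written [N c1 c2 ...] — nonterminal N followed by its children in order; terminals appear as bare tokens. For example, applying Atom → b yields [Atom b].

[Expr [Term [Factor [Prim [Atom var]]] - [Term [Factor [Prim [Atom b]]] :: [Term [Factor [Prim [Atom b]]]]]] @ [Expr [Term [Factor [Prim [Atom var]]]]]]

Expr
Term @ Expr
Factor - Term @ Expr
Prim - Term @ Expr
Atom - Term @ Expr
var - Term @ Expr
var - Factor :: Term @ Expr
var - Prim :: Term @ Expr
var - Atom :: Term @ Expr
var - b :: Term @ Expr
var - b :: Factor @ Expr
var - b :: Prim @ Expr
var - b :: Atom @ Expr
var - b :: b @ Expr
var - b :: b @ Term
var - b :: b @ Factor
var - b :: b @ Prim
var - b :: b @ Atom
var - b :: b @ var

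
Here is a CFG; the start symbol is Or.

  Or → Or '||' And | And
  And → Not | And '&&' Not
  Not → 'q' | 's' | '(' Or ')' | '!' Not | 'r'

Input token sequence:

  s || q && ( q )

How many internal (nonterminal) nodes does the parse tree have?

[Or [Or [And [Not s]]] || [And [And [Not q]] && [Not ( [Or [And [Not q]]] )]]]

11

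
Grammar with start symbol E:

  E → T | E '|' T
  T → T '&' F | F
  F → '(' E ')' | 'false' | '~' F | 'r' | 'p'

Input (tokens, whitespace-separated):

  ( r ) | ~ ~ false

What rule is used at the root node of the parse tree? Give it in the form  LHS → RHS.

E → E '|' T

[E [E [T [F ( [E [T [F r]]] )]]] | [T [F ~ [F ~ [F false]]]]]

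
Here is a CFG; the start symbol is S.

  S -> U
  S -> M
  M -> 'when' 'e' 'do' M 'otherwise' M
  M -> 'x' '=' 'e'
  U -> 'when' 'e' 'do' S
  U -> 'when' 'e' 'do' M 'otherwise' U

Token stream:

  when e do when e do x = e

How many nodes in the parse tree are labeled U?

[S [U when e do [S [U when e do [S [M x = e]]]]]]

2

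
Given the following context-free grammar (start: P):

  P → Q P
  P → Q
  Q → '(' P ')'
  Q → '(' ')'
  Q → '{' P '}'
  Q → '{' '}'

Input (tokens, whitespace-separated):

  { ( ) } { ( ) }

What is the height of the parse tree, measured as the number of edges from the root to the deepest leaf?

5

[P [Q { [P [Q ( )]] }] [P [Q { [P [Q ( )]] }]]]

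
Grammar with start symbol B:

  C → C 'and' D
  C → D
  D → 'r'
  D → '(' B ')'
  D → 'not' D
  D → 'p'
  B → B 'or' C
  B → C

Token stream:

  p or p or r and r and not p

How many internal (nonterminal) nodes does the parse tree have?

[B [B [B [C [D p]]] or [C [D p]]] or [C [C [C [D r]] and [D r]] and [D not [D p]]]]

14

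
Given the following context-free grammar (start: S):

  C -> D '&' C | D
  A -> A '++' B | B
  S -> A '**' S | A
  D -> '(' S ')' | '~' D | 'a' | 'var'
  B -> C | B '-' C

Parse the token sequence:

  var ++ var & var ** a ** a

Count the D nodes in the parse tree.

[S [A [A [B [C [D var]]]] ++ [B [C [D var] & [C [D var]]]]] ** [S [A [B [C [D a]]]] ** [S [A [B [C [D a]]]]]]]

5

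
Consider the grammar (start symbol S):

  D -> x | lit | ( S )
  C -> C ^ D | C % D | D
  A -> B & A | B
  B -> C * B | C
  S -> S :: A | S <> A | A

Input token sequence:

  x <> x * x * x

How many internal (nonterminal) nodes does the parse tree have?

16

[S [S [A [B [C [D x]]]]] <> [A [B [C [D x]] * [B [C [D x]] * [B [C [D x]]]]]]]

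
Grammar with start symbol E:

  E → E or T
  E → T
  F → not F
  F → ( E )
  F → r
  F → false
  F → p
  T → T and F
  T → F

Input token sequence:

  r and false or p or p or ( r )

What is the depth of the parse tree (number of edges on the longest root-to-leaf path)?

[E [E [E [E [T [T [F r]] and [F false]]] or [T [F p]]] or [T [F p]]] or [T [F ( [E [T [F r]]] )]]]

7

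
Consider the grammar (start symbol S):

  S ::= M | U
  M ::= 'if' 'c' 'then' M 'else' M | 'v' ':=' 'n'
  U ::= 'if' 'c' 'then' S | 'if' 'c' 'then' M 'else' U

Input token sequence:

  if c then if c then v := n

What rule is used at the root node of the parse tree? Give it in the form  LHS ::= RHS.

S ::= U

[S [U if c then [S [U if c then [S [M v := n]]]]]]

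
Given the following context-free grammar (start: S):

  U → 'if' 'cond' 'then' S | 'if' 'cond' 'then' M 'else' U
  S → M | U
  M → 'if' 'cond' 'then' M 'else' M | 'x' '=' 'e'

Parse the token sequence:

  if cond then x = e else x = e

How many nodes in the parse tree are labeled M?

[S [M if cond then [M x = e] else [M x = e]]]

3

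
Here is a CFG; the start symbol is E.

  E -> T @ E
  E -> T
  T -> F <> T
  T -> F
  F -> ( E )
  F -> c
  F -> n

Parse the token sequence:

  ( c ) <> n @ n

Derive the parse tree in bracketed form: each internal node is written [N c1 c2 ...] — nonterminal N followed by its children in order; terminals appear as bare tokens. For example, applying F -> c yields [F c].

E
T @ E
F <> T @ E
( E ) <> T @ E
( T ) <> T @ E
( F ) <> T @ E
( c ) <> T @ E
( c ) <> F @ E
( c ) <> n @ E
( c ) <> n @ T
( c ) <> n @ F
( c ) <> n @ n

[E [T [F ( [E [T [F c]]] )] <> [T [F n]]] @ [E [T [F n]]]]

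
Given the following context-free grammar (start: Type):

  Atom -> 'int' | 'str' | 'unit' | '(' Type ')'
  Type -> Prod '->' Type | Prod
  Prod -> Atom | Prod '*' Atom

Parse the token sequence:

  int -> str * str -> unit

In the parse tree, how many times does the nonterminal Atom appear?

[Type [Prod [Atom int]] -> [Type [Prod [Prod [Atom str]] * [Atom str]] -> [Type [Prod [Atom unit]]]]]

4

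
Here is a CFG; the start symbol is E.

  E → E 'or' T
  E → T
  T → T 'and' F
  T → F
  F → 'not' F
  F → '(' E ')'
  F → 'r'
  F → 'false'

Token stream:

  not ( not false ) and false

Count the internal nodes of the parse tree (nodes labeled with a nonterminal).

[E [T [T [F not [F ( [E [T [F not [F false]]]] )]]] and [F false]]]

10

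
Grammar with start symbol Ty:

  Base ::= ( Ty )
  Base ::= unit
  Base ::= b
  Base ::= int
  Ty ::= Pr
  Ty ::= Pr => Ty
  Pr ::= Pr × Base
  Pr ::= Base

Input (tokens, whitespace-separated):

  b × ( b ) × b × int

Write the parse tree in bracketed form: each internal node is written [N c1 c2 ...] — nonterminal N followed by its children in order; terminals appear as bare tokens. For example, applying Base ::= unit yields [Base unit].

Ty
Pr
Pr × Base
Pr × Base × Base
Pr × Base × Base × Base
Base × Base × Base × Base
b × Base × Base × Base
b × ( Ty ) × Base × Base
b × ( Pr ) × Base × Base
b × ( Base ) × Base × Base
b × ( b ) × Base × Base
b × ( b ) × b × Base
b × ( b ) × b × int

[Ty [Pr [Pr [Pr [Pr [Base b]] × [Base ( [Ty [Pr [Base b]]] )]] × [Base b]] × [Base int]]]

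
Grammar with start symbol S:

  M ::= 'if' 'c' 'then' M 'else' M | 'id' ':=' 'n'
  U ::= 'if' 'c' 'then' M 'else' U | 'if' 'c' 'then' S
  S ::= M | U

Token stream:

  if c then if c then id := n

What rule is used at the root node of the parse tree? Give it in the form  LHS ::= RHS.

[S [U if c then [S [U if c then [S [M id := n]]]]]]

S ::= U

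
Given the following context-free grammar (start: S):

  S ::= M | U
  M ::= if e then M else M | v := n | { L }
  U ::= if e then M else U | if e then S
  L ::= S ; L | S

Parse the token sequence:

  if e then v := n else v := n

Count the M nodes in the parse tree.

3

[S [M if e then [M v := n] else [M v := n]]]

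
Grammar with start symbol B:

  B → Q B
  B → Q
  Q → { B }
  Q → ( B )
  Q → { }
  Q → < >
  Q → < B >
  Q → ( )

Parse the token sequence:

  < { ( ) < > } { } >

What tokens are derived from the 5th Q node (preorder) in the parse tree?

{ }

[B [Q < [B [Q { [B [Q ( )] [B [Q < >]]] }] [B [Q { }]]] >]]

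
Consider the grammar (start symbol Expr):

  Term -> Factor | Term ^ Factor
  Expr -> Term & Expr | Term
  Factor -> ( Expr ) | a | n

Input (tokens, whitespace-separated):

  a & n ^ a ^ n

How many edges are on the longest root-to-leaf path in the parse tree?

6

[Expr [Term [Factor a]] & [Expr [Term [Term [Term [Factor n]] ^ [Factor a]] ^ [Factor n]]]]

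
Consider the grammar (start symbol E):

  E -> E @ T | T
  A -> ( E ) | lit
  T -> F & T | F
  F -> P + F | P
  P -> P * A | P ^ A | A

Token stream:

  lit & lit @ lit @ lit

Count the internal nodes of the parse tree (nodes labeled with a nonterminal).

19

[E [E [E [T [F [P [A lit]]] & [T [F [P [A lit]]]]]] @ [T [F [P [A lit]]]]] @ [T [F [P [A lit]]]]]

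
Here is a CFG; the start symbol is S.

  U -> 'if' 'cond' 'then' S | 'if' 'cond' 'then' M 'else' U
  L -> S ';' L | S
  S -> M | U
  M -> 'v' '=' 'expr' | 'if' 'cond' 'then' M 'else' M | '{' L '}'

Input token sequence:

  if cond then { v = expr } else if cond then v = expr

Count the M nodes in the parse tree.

[S [U if cond then [M { [L [S [M v = expr]]] }] else [U if cond then [S [M v = expr]]]]]

3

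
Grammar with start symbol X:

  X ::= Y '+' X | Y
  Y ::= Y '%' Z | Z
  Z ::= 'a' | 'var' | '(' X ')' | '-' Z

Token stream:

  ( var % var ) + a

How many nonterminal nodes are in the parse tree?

[X [Y [Z ( [X [Y [Y [Z var]] % [Z var]]] )]] + [X [Y [Z a]]]]

11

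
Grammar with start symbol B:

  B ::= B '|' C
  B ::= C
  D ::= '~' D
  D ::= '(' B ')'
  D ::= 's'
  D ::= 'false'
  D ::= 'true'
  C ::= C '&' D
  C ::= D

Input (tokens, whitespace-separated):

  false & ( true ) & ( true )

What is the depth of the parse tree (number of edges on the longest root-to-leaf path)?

[B [C [C [C [D false]] & [D ( [B [C [D true]]] )]] & [D ( [B [C [D true]]] )]]]

7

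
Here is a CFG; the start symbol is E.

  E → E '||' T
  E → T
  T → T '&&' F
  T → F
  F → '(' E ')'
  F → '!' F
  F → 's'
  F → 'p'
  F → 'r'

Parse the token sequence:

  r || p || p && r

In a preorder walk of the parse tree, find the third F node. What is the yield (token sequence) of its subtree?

p

[E [E [E [T [F r]]] || [T [F p]]] || [T [T [F p]] && [F r]]]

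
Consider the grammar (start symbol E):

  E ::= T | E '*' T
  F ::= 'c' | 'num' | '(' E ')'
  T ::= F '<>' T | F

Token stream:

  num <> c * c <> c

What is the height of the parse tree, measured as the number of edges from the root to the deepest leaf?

5

[E [E [T [F num] <> [T [F c]]]] * [T [F c] <> [T [F c]]]]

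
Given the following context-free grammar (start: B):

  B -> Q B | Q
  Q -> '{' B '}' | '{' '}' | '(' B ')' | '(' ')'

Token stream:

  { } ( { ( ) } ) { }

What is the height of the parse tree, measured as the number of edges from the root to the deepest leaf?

7

[B [Q { }] [B [Q ( [B [Q { [B [Q ( )]] }]] )] [B [Q { }]]]]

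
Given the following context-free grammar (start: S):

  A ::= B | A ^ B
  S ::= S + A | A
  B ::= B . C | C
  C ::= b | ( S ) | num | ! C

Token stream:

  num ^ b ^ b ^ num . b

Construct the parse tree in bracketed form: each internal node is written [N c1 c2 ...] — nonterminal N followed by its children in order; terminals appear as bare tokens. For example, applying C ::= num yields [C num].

[S [A [A [A [A [B [C num]]] ^ [B [C b]]] ^ [B [C b]]] ^ [B [B [C num]] . [C b]]]]

S
A
A ^ B
A ^ B ^ B
A ^ B ^ B ^ B
B ^ B ^ B ^ B
C ^ B ^ B ^ B
num ^ B ^ B ^ B
num ^ C ^ B ^ B
num ^ b ^ B ^ B
num ^ b ^ C ^ B
num ^ b ^ b ^ B
num ^ b ^ b ^ B . C
num ^ b ^ b ^ C . C
num ^ b ^ b ^ num . C
num ^ b ^ b ^ num . b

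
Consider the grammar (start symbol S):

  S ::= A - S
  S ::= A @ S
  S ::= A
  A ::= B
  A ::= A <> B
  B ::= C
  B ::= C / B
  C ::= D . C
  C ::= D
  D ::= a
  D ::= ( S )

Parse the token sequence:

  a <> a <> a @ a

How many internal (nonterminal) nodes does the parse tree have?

18

[S [A [A [A [B [C [D a]]]] <> [B [C [D a]]]] <> [B [C [D a]]]] @ [S [A [B [C [D a]]]]]]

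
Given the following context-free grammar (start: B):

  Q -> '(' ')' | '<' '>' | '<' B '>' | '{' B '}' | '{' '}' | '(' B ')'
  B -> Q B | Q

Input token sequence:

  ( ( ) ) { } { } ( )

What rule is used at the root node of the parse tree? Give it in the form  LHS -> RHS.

[B [Q ( [B [Q ( )]] )] [B [Q { }] [B [Q { }] [B [Q ( )]]]]]

B -> Q B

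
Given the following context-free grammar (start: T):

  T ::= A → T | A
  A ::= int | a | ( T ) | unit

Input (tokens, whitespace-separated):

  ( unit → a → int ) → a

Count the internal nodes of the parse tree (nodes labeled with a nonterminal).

10

[T [A ( [T [A unit] → [T [A a] → [T [A int]]]] )] → [T [A a]]]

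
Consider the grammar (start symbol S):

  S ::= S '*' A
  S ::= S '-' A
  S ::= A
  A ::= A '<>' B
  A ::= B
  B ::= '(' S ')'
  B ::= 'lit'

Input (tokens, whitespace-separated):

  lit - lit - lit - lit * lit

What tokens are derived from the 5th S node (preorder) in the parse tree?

lit

[S [S [S [S [S [A [B lit]]] - [A [B lit]]] - [A [B lit]]] - [A [B lit]]] * [A [B lit]]]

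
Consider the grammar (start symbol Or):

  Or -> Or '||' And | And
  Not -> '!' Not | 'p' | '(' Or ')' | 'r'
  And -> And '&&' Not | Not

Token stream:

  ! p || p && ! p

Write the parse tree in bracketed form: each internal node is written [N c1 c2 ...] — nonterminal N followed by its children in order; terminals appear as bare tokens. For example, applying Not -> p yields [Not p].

[Or [Or [And [Not ! [Not p]]]] || [And [And [Not p]] && [Not ! [Not p]]]]

Or
Or || And
And || And
Not || And
! Not || And
! p || And
! p || And && Not
! p || Not && Not
! p || p && Not
! p || p && ! Not
! p || p && ! p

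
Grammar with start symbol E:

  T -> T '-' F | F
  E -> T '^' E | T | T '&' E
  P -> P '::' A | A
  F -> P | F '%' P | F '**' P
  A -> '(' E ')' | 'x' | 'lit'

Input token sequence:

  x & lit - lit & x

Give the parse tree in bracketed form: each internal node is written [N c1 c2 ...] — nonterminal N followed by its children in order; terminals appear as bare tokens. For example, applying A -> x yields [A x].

[E [T [F [P [A x]]]] & [E [T [T [F [P [A lit]]]] - [F [P [A lit]]]] & [E [T [F [P [A x]]]]]]]

E
T & E
F & E
P & E
A & E
x & E
x & T & E
x & T - F & E
x & F - F & E
x & P - F & E
x & A - F & E
x & lit - F & E
x & lit - P & E
x & lit - A & E
x & lit - lit & E
x & lit - lit & T
x & lit - lit & F
x & lit - lit & P
x & lit - lit & A
x & lit - lit & x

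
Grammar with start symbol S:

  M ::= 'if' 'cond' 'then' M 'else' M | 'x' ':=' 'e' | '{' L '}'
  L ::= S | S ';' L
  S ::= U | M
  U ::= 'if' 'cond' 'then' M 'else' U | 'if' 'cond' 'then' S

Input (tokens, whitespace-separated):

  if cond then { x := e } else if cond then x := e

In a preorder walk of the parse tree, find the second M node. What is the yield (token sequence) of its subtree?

[S [U if cond then [M { [L [S [M x := e]]] }] else [U if cond then [S [M x := e]]]]]

x := e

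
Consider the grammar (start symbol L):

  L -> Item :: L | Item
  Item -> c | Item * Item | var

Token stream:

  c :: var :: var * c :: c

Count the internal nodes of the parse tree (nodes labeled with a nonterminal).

10

[L [Item c] :: [L [Item var] :: [L [Item [Item var] * [Item c]] :: [L [Item c]]]]]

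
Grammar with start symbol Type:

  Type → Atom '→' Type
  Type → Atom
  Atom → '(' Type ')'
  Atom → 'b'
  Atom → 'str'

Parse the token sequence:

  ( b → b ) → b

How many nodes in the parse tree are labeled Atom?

4

[Type [Atom ( [Type [Atom b] → [Type [Atom b]]] )] → [Type [Atom b]]]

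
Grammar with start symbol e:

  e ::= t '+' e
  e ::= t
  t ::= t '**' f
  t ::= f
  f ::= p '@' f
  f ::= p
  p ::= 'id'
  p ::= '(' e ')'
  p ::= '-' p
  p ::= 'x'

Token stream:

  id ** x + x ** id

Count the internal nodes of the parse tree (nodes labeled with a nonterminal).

[e [t [t [f [p id]]] ** [f [p x]]] + [e [t [t [f [p x]]] ** [f [p id]]]]]

14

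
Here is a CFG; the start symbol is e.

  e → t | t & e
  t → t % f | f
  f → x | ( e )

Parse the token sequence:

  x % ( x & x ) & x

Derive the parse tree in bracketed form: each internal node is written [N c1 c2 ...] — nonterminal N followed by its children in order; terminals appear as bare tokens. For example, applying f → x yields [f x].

[e [t [t [f x]] % [f ( [e [t [f x]] & [e [t [f x]]]] )]] & [e [t [f x]]]]

e
t & e
t % f & e
f % f & e
x % f & e
x % ( e ) & e
x % ( t & e ) & e
x % ( f & e ) & e
x % ( x & e ) & e
x % ( x & t ) & e
x % ( x & f ) & e
x % ( x & x ) & e
x % ( x & x ) & t
x % ( x & x ) & f
x % ( x & x ) & x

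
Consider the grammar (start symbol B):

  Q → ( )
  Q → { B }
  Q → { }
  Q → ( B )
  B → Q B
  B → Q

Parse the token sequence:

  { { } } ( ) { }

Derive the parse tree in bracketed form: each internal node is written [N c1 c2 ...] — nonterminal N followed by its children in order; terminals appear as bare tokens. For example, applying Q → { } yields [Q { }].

[B [Q { [B [Q { }]] }] [B [Q ( )] [B [Q { }]]]]

B
Q B
{ B } B
{ Q } B
{ { } } B
{ { } } Q B
{ { } } ( ) B
{ { } } ( ) Q
{ { } } ( ) { }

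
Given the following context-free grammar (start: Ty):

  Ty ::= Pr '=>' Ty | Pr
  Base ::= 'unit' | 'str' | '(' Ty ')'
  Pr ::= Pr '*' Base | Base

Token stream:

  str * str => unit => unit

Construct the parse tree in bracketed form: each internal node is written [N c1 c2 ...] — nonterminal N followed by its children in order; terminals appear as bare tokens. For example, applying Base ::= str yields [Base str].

[Ty [Pr [Pr [Base str]] * [Base str]] => [Ty [Pr [Base unit]] => [Ty [Pr [Base unit]]]]]

Ty
Pr => Ty
Pr * Base => Ty
Base * Base => Ty
str * Base => Ty
str * str => Ty
str * str => Pr => Ty
str * str => Base => Ty
str * str => unit => Ty
str * str => unit => Pr
str * str => unit => Base
str * str => unit => unit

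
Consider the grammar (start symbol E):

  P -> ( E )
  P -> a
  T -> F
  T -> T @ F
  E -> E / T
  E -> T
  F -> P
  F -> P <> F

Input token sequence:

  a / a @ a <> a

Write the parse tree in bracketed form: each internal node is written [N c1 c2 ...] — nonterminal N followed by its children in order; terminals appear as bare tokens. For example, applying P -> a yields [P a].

E
E / T
T / T
F / T
P / T
a / T
a / T @ F
a / F @ F
a / P @ F
a / a @ F
a / a @ P <> F
a / a @ a <> F
a / a @ a <> P
a / a @ a <> a

[E [E [T [F [P a]]]] / [T [T [F [P a]]] @ [F [P a] <> [F [P a]]]]]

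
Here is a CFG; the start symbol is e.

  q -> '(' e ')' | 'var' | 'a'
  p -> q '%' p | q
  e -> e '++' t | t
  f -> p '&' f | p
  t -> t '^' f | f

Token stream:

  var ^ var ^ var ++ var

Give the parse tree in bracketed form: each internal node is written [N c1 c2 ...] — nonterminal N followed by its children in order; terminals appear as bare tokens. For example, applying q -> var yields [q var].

e
e ++ t
t ++ t
t ^ f ++ t
t ^ f ^ f ++ t
f ^ f ^ f ++ t
p ^ f ^ f ++ t
q ^ f ^ f ++ t
var ^ f ^ f ++ t
var ^ p ^ f ++ t
var ^ q ^ f ++ t
var ^ var ^ f ++ t
var ^ var ^ p ++ t
var ^ var ^ q ++ t
var ^ var ^ var ++ t
var ^ var ^ var ++ f
var ^ var ^ var ++ p
var ^ var ^ var ++ q
var ^ var ^ var ++ var

[e [e [t [t [t [f [p [q var]]]] ^ [f [p [q var]]]] ^ [f [p [q var]]]]] ++ [t [f [p [q var]]]]]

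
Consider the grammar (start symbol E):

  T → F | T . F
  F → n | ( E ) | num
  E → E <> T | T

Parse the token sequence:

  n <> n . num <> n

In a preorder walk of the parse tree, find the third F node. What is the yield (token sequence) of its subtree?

num

[E [E [E [T [F n]]] <> [T [T [F n]] . [F num]]] <> [T [F n]]]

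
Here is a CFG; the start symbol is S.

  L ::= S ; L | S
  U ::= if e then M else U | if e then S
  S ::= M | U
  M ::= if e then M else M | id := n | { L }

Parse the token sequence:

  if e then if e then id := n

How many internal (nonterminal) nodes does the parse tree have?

6

[S [U if e then [S [U if e then [S [M id := n]]]]]]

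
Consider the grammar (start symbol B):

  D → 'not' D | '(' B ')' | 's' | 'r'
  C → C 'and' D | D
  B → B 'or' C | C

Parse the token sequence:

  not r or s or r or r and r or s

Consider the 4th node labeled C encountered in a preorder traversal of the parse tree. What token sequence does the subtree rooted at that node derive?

[B [B [B [B [B [C [D not [D r]]]] or [C [D s]]] or [C [D r]]] or [C [C [D r]] and [D r]]] or [C [D s]]]

r and r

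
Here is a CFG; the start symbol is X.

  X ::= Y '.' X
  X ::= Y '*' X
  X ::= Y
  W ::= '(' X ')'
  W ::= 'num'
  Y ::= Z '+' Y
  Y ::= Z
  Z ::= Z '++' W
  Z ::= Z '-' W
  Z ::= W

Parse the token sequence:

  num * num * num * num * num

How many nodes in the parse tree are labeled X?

5

[X [Y [Z [W num]]] * [X [Y [Z [W num]]] * [X [Y [Z [W num]]] * [X [Y [Z [W num]]] * [X [Y [Z [W num]]]]]]]]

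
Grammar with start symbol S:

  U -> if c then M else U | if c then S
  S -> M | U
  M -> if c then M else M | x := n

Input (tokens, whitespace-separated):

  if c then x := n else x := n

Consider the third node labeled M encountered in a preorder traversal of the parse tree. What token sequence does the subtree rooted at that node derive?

[S [M if c then [M x := n] else [M x := n]]]

x := n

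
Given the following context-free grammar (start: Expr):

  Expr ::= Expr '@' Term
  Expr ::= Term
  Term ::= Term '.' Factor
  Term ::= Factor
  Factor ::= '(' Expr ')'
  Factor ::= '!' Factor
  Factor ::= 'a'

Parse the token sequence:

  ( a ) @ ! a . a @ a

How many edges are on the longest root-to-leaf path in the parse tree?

[Expr [Expr [Expr [Term [Factor ( [Expr [Term [Factor a]]] )]]] @ [Term [Term [Factor ! [Factor a]]] . [Factor a]]] @ [Term [Factor a]]]

8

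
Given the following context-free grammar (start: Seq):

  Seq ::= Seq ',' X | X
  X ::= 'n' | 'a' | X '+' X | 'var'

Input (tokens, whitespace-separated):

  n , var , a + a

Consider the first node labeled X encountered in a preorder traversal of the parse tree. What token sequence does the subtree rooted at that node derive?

[Seq [Seq [Seq [X n]] , [X var]] , [X [X a] + [X a]]]

n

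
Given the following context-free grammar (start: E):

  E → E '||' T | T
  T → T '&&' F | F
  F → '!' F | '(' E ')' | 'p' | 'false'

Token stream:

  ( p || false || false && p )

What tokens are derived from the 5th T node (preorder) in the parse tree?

[E [T [F ( [E [E [E [T [F p]]] || [T [F false]]] || [T [T [F false]] && [F p]]] )]]]

false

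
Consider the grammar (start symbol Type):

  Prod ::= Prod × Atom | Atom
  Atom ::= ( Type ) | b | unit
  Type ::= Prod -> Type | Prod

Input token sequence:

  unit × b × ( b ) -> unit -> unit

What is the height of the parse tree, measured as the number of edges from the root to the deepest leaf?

[Type [Prod [Prod [Prod [Atom unit]] × [Atom b]] × [Atom ( [Type [Prod [Atom b]]] )]] -> [Type [Prod [Atom unit]] -> [Type [Prod [Atom unit]]]]]

6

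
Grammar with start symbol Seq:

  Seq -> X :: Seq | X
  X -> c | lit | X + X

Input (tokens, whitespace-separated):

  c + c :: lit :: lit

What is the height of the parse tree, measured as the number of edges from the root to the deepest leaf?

4

[Seq [X [X c] + [X c]] :: [Seq [X lit] :: [Seq [X lit]]]]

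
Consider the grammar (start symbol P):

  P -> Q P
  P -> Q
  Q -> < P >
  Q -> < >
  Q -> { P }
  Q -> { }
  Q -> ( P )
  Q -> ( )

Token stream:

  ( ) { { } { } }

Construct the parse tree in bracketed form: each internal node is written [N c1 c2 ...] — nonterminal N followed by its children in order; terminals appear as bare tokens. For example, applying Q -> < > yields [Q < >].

P
Q P
( ) P
( ) Q
( ) { P }
( ) { Q P }
( ) { { } P }
( ) { { } Q }
( ) { { } { } }

[P [Q ( )] [P [Q { [P [Q { }] [P [Q { }]]] }]]]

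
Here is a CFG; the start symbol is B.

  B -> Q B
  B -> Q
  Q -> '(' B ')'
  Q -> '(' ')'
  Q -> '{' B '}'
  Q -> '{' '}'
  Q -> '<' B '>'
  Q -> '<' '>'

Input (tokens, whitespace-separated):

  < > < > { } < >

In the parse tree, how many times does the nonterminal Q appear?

[B [Q < >] [B [Q < >] [B [Q { }] [B [Q < >]]]]]

4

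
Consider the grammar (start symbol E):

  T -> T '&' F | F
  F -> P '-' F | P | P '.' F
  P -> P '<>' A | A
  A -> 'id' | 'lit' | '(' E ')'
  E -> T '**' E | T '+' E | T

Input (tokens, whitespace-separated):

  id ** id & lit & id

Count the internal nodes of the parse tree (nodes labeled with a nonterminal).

[E [T [F [P [A id]]]] ** [E [T [T [T [F [P [A id]]]] & [F [P [A lit]]]] & [F [P [A id]]]]]]

18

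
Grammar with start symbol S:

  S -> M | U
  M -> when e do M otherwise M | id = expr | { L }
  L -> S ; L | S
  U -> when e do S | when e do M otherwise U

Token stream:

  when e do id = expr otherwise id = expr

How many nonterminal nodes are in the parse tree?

4

[S [M when e do [M id = expr] otherwise [M id = expr]]]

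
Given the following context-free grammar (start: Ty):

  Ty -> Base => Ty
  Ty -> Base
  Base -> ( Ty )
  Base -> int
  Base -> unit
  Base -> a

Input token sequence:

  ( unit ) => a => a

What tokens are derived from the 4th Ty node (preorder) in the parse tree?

a

[Ty [Base ( [Ty [Base unit]] )] => [Ty [Base a] => [Ty [Base a]]]]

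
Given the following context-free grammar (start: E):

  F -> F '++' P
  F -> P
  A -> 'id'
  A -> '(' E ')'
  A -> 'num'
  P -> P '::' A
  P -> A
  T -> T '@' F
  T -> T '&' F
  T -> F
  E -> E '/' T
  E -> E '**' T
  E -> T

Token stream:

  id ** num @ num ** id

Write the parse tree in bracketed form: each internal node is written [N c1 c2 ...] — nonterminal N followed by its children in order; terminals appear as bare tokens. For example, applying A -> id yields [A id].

E
E ** T
E ** T ** T
T ** T ** T
F ** T ** T
P ** T ** T
A ** T ** T
id ** T ** T
id ** T @ F ** T
id ** F @ F ** T
id ** P @ F ** T
id ** A @ F ** T
id ** num @ F ** T
id ** num @ P ** T
id ** num @ A ** T
id ** num @ num ** T
id ** num @ num ** F
id ** num @ num ** P
id ** num @ num ** A
id ** num @ num ** id

[E [E [E [T [F [P [A id]]]]] ** [T [T [F [P [A num]]]] @ [F [P [A num]]]]] ** [T [F [P [A id]]]]]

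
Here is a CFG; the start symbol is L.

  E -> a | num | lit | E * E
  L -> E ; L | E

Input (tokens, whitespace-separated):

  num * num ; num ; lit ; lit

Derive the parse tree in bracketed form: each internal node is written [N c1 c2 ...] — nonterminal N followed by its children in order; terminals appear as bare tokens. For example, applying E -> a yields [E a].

L
E ; L
E * E ; L
num * E ; L
num * num ; L
num * num ; E ; L
num * num ; num ; L
num * num ; num ; E ; L
num * num ; num ; lit ; L
num * num ; num ; lit ; E
num * num ; num ; lit ; lit

[L [E [E num] * [E num]] ; [L [E num] ; [L [E lit] ; [L [E lit]]]]]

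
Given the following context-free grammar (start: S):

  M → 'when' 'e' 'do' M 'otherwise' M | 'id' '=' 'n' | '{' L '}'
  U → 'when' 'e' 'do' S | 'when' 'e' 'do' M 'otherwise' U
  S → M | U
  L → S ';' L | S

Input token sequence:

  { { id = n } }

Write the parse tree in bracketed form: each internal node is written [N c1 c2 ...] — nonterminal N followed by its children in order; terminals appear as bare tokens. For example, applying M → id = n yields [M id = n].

S
M
{ L }
{ S }
{ M }
{ { L } }
{ { S } }
{ { M } }
{ { id = n } }

[S [M { [L [S [M { [L [S [M id = n]]] }]]] }]]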